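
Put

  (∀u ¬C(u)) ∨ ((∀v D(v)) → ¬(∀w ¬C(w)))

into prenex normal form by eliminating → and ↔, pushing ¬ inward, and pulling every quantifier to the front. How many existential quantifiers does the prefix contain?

2

Eliminate → and ↔ using ¬ and ∨.
  (∀u ¬C(u)) ∨ ¬(∀v D(v)) ∨ ¬(∀w ¬C(w))
Push ¬ through the quantifiers and connectives to reach negation normal form:
  (∀u ¬C(u)) ∨ (∃v ¬D(v)) ∨ (∃w C(w))
Extract every quantifier outward, since the variables are now distinct and don't occur free across branches:
  ∀u ∃v ∃w (¬C(u) ∨ ¬D(v) ∨ C(w))
The prefix is ∀u ∃v ∃w: 1 universal, 2 existential.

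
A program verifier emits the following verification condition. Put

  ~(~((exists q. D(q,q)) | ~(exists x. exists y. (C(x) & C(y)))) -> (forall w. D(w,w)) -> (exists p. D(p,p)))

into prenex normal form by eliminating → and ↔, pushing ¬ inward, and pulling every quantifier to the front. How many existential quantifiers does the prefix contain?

2

First replace A → B with ¬A ∨ B.
  ~(~~((exists q. D(q,q)) | ~(exists x. exists y. (C(x) & C(y)))) | ~(forall w. D(w,w)) | (exists p. D(p,p)))
Move each ¬ inward, flipping quantifiers it crosses:
  (forall q. ~D(q,q)) & (exists x. exists y. (C(x) & C(y))) & (forall w. D(w,w)) & (forall p. ~D(p,p))
All bound variables are already distinct, so no renaming is needed.
Extract every quantifier outward, since the variables are now distinct and don't occur free across branches:
  forall q. exists x. exists y. forall w. forall p. (~D(q,q) & C(x) & C(y) & D(w,w) & ~D(p,p))
The prefix is forall q exists x exists y forall w forall p: 3 universal, 2 existential.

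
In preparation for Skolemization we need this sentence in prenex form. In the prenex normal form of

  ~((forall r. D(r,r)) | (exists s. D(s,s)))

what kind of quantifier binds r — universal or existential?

Move each ¬ inward, flipping quantifiers it crosses:
  (exists r. ~D(r,r)) & (forall s. ~D(s,s))
Extract every quantifier outward, since the variables are now distinct and don't occur free across branches:
  exists r. forall s. (~D(r,r) & ~D(s,s))
The quantifier forall r sits under an odd number of negations, so it flips to exists r.

existential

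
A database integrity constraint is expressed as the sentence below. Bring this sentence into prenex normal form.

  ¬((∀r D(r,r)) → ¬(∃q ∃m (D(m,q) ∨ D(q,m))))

Eliminate → and ↔ using ¬ and ∨.
  ¬(¬(∀r D(r,r)) ∨ ¬(∃q ∃m (D(m,q) ∨ D(q,m))))
Drive negations inward (¬∀x A ≡ ∃x ¬A, ¬∃x A ≡ ∀x ¬A, De Morgan for ∧/∨):
  (∀r D(r,r)) ∧ (∃q ∃m (D(m,q) ∨ D(q,m)))
Extract every quantifier outward, since the variables are now distinct and don't occur free across branches:
  ∀r ∃q ∃m (D(r,r) ∧ (D(m,q) ∨ D(q,m)))

∀r ∃q ∃m (D(r,r) ∧ (D(m,q) ∨ D(q,m)))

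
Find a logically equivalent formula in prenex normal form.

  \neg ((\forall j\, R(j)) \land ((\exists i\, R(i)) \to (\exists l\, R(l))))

\exists j\, \exists i\, \forall l\, (\neg R(j) \lor R(i) \land \neg R(l))

Eliminate → and ↔ using ¬ and ∨.
  \neg ((\forall j\, R(j)) \land (\neg (\exists i\, R(i)) \lor (\exists l\, R(l))))
Drive negations inward (¬∀x A ≡ ∃x ¬A, ¬∃x A ≡ ∀x ¬A, De Morgan for ∧/∨):
  (\exists j\, \neg R(j)) \lor (\exists i\, R(i)) \land (\forall l\, \neg R(l))
All bound variables are already distinct, so no renaming is needed.
Extract every quantifier outward, since the variables are now distinct and don't occur free across branches:
  \exists j\, \exists i\, \forall l\, (\neg R(j) \lor R(i) \land \neg R(l))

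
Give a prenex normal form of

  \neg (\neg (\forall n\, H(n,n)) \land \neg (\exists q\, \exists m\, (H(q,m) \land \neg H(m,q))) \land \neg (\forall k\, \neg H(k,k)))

Drive negations inward (¬∀x A ≡ ∃x ¬A, ¬∃x A ≡ ∀x ¬A, De Morgan for ∧/∨):
  (\forall n\, H(n,n)) \lor (\exists q\, \exists m\, (H(q,m) \land \neg H(m,q))) \lor (\forall k\, \neg H(k,k))
All bound variables are already distinct, so no renaming is needed.
Finally move all quantifiers to the prefix:
  \forall n\, \exists q\, \exists m\, \forall k\, (H(n,n) \lor H(q,m) \land \neg H(m,q) \lor \neg H(k,k))

\forall n\, \exists q\, \exists m\, \forall k\, (H(n,n) \lor H(q,m) \land \neg H(m,q) \lor \neg H(k,k))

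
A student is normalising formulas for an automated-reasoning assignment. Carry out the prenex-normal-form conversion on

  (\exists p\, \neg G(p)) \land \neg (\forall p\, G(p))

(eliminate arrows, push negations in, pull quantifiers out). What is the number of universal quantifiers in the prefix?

Push ¬ through the quantifiers and connectives to reach negation normal form:
  (\exists p\, \neg G(p)) \land (\exists p\, \neg G(p))
Give each quantifier a distinct variable: p↦y.
  (\exists p\, \neg G(p)) \land (\exists y\, \neg G(y))
Finally move all quantifiers to the prefix:
  \exists p\, \exists y\, (\neg G(p) \land \neg G(y))
The prefix is \exists p \exists y: 0 universal, 2 existential.

0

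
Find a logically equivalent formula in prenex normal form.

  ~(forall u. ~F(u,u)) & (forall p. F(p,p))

exists u. forall p. (F(u,u) & F(p,p))

Drive negations inward (¬∀x A ≡ ∃x ¬A, ¬∃x A ≡ ∀x ¬A, De Morgan for ∧/∨):
  (exists u. F(u,u)) & (forall p. F(p,p))
All bound variables are already distinct, so no renaming is needed.
Extract every quantifier outward, since the variables are now distinct and don't occur free across branches:
  exists u. forall p. (F(u,u) & F(p,p))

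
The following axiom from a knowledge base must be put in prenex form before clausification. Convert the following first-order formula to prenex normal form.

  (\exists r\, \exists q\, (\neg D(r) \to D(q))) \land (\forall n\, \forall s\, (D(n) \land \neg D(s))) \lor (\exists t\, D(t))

Rewrite implications/biconditionals: A → B as ¬A ∨ B.
  (\exists r\, \exists q\, (\neg \neg D(r) \lor D(q))) \land (\forall n\, \forall s\, (D(n) \land \neg D(s))) \lor (\exists t\, D(t))
Push ¬ through the quantifiers and connectives to reach negation normal form:
  (\exists r\, \exists q\, (D(r) \lor D(q))) \land (\forall n\, \forall s\, (D(n) \land \neg D(s))) \lor (\exists t\, D(t))
All bound variables are already distinct, so no renaming is needed.
Finally move all quantifiers to the prefix:
  \exists r\, \exists q\, \forall n\, \forall s\, \exists t\, ((D(r) \lor D(q)) \land D(n) \land \neg D(s) \lor D(t))

\exists r\, \exists q\, \forall n\, \forall s\, \exists t\, ((D(r) \lor D(q)) \land D(n) \land \neg D(s) \lor D(t))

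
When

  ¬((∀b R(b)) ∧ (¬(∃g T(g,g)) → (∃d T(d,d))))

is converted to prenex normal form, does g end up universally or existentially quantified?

Eliminate → and ↔ using ¬ and ∨.
  ¬((∀b R(b)) ∧ (¬¬(∃g T(g,g)) ∨ (∃d T(d,d))))
Move each ¬ inward, flipping quantifiers it crosses:
  (∃b ¬R(b)) ∨ (∀g ¬T(g,g)) ∧ (∀d ¬T(d,d))
Finally move all quantifiers to the prefix:
  ∃b ∀g ∀d (¬R(b) ∨ ¬T(g,g) ∧ ¬T(d,d))
The quantifier ∃g sits under an odd number of negations (counting the antecedent side of each →), so it flips to ∀g.

universal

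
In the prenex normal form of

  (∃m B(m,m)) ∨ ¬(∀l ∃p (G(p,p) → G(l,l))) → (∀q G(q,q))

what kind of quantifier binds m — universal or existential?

universal

First replace A → B with ¬A ∨ B.
  ¬((∃m B(m,m)) ∨ ¬(∀l ∃p (¬G(p,p) ∨ G(l,l)))) ∨ (∀q G(q,q))
Push ¬ through the quantifiers and connectives to reach negation normal form:
  (∀m ¬B(m,m)) ∧ (∀l ∃p (¬G(p,p) ∨ G(l,l))) ∨ (∀q G(q,q))
Extract every quantifier outward, since the variables are now distinct and don't occur free across branches:
  ∀m ∀l ∃p ∀q (¬B(m,m) ∧ (¬G(p,p) ∨ G(l,l)) ∨ G(q,q))
The quantifier ∃m sits under an odd number of negations (counting the antecedent side of each →), so it flips to ∀m.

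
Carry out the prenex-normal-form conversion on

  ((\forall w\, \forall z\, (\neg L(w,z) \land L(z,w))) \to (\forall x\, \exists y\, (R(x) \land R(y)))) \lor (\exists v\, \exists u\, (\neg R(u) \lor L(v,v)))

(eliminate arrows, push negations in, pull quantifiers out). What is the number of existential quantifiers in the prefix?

First replace A → B with ¬A ∨ B.
  \neg (\forall w\, \forall z\, (\neg L(w,z) \land L(z,w))) \lor (\forall x\, \exists y\, (R(x) \land R(y))) \lor (\exists v\, \exists u\, (\neg R(u) \lor L(v,v)))
Push ¬ through the quantifiers and connectives to reach negation normal form:
  (\exists w\, \exists z\, (L(w,z) \lor \neg L(z,w))) \lor (\forall x\, \exists y\, (R(x) \land R(y))) \lor (\exists v\, \exists u\, (\neg R(u) \lor L(v,v)))
All bound variables are already distinct, so no renaming is needed.
Finally move all quantifiers to the prefix:
  \exists w\, \exists z\, \forall x\, \exists y\, \exists v\, \exists u\, (L(w,z) \lor \neg L(z,w) \lor R(x) \land R(y) \lor \neg R(u) \lor L(v,v))
The prefix is \exists w \exists z \forall x \exists y \exists v \exists u: 1 universal, 5 existential.

5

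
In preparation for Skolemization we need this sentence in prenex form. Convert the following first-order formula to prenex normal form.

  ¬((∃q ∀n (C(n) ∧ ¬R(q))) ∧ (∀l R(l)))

∀q ∃n ∃l (¬C(n) ∨ R(q) ∨ ¬R(l))

Drive negations inward (¬∀x A ≡ ∃x ¬A, ¬∃x A ≡ ∀x ¬A, De Morgan for ∧/∨):
  (∀q ∃n (¬C(n) ∨ R(q))) ∨ (∃l ¬R(l))
All bound variables are already distinct, so no renaming is needed.
Finally move all quantifiers to the prefix:
  ∀q ∃n ∃l (¬C(n) ∨ R(q) ∨ ¬R(l))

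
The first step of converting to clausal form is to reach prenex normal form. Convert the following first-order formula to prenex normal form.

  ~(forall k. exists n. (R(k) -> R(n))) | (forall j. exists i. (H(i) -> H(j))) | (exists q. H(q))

exists k. forall n. forall j. exists i. exists q. (R(k) & ~R(n) | ~H(i) | H(j) | H(q))

First replace A → B with ¬A ∨ B.
  ~(forall k. exists n. (~R(k) | R(n))) | (forall j. exists i. (~H(i) | H(j))) | (exists q. H(q))
Move each ¬ inward, flipping quantifiers it crosses:
  (exists k. forall n. (R(k) & ~R(n))) | (forall j. exists i. (~H(i) | H(j))) | (exists q. H(q))
Finally move all quantifiers to the prefix:
  exists k. forall n. forall j. exists i. exists q. (R(k) & ~R(n) | ~H(i) | H(j) | H(q))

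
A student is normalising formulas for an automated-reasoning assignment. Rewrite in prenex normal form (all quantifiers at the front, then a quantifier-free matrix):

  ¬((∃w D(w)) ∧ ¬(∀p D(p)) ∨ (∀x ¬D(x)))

Drive negations inward (¬∀x A ≡ ∃x ¬A, ¬∃x A ≡ ∀x ¬A, De Morgan for ∧/∨):
  ((∀w ¬D(w)) ∨ (∀p D(p))) ∧ (∃x D(x))
All bound variables are already distinct, so no renaming is needed.
Extract every quantifier outward, since the variables are now distinct and don't occur free across branches:
  ∀w ∀p ∃x ((¬D(w) ∨ D(p)) ∧ D(x))

∀w ∀p ∃x ((¬D(w) ∨ D(p)) ∧ D(x))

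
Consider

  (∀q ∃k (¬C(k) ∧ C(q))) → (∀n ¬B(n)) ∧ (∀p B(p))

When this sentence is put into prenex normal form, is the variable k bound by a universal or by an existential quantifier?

universal

Eliminate → and ↔ using ¬ and ∨.
  ¬(∀q ∃k (¬C(k) ∧ C(q))) ∨ (∀n ¬B(n)) ∧ (∀p B(p))
Drive negations inward (¬∀x A ≡ ∃x ¬A, ¬∃x A ≡ ∀x ¬A, De Morgan for ∧/∨):
  (∃q ∀k (C(k) ∨ ¬C(q))) ∨ (∀n ¬B(n)) ∧ (∀p B(p))
Pull the quantifiers to the front (each side's bound variable is not free in the other side):
  ∃q ∀k ∀n ∀p (C(k) ∨ ¬C(q) ∨ ¬B(n) ∧ B(p))
The quantifier ∃k sits under an odd number of negations (counting the antecedent side of each →), so it flips to ∀k.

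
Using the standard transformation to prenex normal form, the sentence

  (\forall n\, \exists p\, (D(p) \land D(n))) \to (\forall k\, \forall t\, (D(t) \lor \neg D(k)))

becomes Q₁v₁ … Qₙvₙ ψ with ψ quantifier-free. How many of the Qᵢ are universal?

First replace A → B with ¬A ∨ B.
  \neg (\forall n\, \exists p\, (D(p) \land D(n))) \lor (\forall k\, \forall t\, (D(t) \lor \neg D(k)))
Drive negations inward (¬∀x A ≡ ∃x ¬A, ¬∃x A ≡ ∀x ¬A, De Morgan for ∧/∨):
  (\exists n\, \forall p\, (\neg D(p) \lor \neg D(n))) \lor (\forall k\, \forall t\, (D(t) \lor \neg D(k)))
All bound variables are already distinct, so no renaming is needed.
Extract every quantifier outward, since the variables are now distinct and don't occur free across branches:
  \exists n\, \forall p\, \forall k\, \forall t\, (\neg D(p) \lor \neg D(n) \lor D(t) \lor \neg D(k))
The prefix is \exists n \forall p \forall k \forall t: 3 universal, 1 existential.

3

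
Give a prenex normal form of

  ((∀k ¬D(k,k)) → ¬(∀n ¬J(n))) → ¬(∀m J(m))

∀k ∀n ∃m (¬D(k,k) ∧ ¬J(n) ∨ ¬J(m))

Eliminate → and ↔ using ¬ and ∨.
  ¬(¬(∀k ¬D(k,k)) ∨ ¬(∀n ¬J(n))) ∨ ¬(∀m J(m))
Drive negations inward (¬∀x A ≡ ∃x ¬A, ¬∃x A ≡ ∀x ¬A, De Morgan for ∧/∨):
  (∀k ¬D(k,k)) ∧ (∀n ¬J(n)) ∨ (∃m ¬J(m))
All bound variables are already distinct, so no renaming is needed.
Finally move all quantifiers to the prefix:
  ∀k ∀n ∃m (¬D(k,k) ∧ ¬J(n) ∨ ¬J(m))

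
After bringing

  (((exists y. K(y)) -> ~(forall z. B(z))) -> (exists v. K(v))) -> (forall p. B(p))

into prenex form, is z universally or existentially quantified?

existential

Eliminate → and ↔ using ¬ and ∨.
  ~(~(~(exists y. K(y)) | ~(forall z. B(z))) | (exists v. K(v))) | (forall p. B(p))
Drive negations inward (¬∀x A ≡ ∃x ¬A, ¬∃x A ≡ ∀x ¬A, De Morgan for ∧/∨):
  ((forall y. ~K(y)) | (exists z. ~B(z))) & (forall v. ~K(v)) | (forall p. B(p))
Extract every quantifier outward, since the variables are now distinct and don't occur free across branches:
  forall y. exists z. forall v. forall p. ((~K(y) | ~B(z)) & ~K(v) | B(p))
The quantifier forall z sits under an odd number of negations (counting the antecedent side of each →), so it flips to exists z.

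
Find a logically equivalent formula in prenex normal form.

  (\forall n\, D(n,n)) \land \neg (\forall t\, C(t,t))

Move each ¬ inward, flipping quantifiers it crosses:
  (\forall n\, D(n,n)) \land (\exists t\, \neg C(t,t))
Finally move all quantifiers to the prefix:
  \forall n\, \exists t\, (D(n,n) \land \neg C(t,t))

\forall n\, \exists t\, (D(n,n) \land \neg C(t,t))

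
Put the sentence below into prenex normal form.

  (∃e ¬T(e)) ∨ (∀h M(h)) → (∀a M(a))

Rewrite implications/biconditionals: A → B as ¬A ∨ B.
  ¬((∃e ¬T(e)) ∨ (∀h M(h))) ∨ (∀a M(a))
Move each ¬ inward, flipping quantifiers it crosses:
  (∀e T(e)) ∧ (∃h ¬M(h)) ∨ (∀a M(a))
Extract every quantifier outward, since the variables are now distinct and don't occur free across branches:
  ∀e ∃h ∀a (T(e) ∧ ¬M(h) ∨ M(a))

∀e ∃h ∀a (T(e) ∧ ¬M(h) ∨ M(a))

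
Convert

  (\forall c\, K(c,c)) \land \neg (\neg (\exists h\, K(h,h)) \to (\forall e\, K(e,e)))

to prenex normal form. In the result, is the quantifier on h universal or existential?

First replace A → B with ¬A ∨ B.
  (\forall c\, K(c,c)) \land \neg (\neg \neg (\exists h\, K(h,h)) \lor (\forall e\, K(e,e)))
Drive negations inward (¬∀x A ≡ ∃x ¬A, ¬∃x A ≡ ∀x ¬A, De Morgan for ∧/∨):
  (\forall c\, K(c,c)) \land (\forall h\, \neg K(h,h)) \land (\exists e\, \neg K(e,e))
All bound variables are already distinct, so no renaming is needed.
Finally move all quantifiers to the prefix:
  \forall c\, \forall h\, \exists e\, (K(c,c) \land \neg K(h,h) \land \neg K(e,e))
The quantifier \exists h sits under an odd number of negations (counting the antecedent side of each →), so it flips to \forall h.

universal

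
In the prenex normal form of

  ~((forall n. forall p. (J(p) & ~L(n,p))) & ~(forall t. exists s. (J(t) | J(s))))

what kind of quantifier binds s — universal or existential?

existential

Move each ¬ inward, flipping quantifiers it crosses:
  (exists n. exists p. (~J(p) | L(n,p))) | (forall t. exists s. (J(t) | J(s)))
Pull the quantifiers to the front (each side's bound variable is not free in the other side):
  exists n. exists p. forall t. exists s. (~J(p) | L(n,p) | J(t) | J(s))
The quantifier exists s sits under an even number of negations, so it remains existential.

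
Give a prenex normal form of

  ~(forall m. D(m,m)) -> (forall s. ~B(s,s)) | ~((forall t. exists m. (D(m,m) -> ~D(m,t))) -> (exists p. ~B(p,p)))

forall m. forall s. forall t. exists z. forall p. (D(m,m) | ~B(s,s) | (~D(z,z) | ~D(z,t)) & B(p,p))

First replace A → B with ¬A ∨ B.
  ~~(forall m. D(m,m)) | (forall s. ~B(s,s)) | ~(~(forall t. exists m. (~D(m,m) | ~D(m,t))) | (exists p. ~B(p,p)))
Drive negations inward (¬∀x A ≡ ∃x ¬A, ¬∃x A ≡ ∀x ¬A, De Morgan for ∧/∨):
  (forall m. D(m,m)) | (forall s. ~B(s,s)) | (forall t. exists m. (~D(m,m) | ~D(m,t))) & (forall p. B(p,p))
Give each quantifier a distinct variable: m↦z.
  (forall m. D(m,m)) | (forall s. ~B(s,s)) | (forall t. exists z. (~D(z,z) | ~D(z,t))) & (forall p. B(p,p))
Finally move all quantifiers to the prefix:
  forall m. forall s. forall t. exists z. forall p. (D(m,m) | ~B(s,s) | (~D(z,z) | ~D(z,t)) & B(p,p))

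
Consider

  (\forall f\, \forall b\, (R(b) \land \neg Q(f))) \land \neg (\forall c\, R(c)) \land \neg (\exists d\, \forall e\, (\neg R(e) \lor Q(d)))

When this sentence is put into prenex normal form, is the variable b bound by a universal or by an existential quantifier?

universal

Drive negations inward (¬∀x A ≡ ∃x ¬A, ¬∃x A ≡ ∀x ¬A, De Morgan for ∧/∨):
  (\forall f\, \forall b\, (R(b) \land \neg Q(f))) \land (\exists c\, \neg R(c)) \land (\forall d\, \exists e\, (R(e) \land \neg Q(d)))
All bound variables are already distinct, so no renaming is needed.
Extract every quantifier outward, since the variables are now distinct and don't occur free across branches:
  \forall f\, \forall b\, \exists c\, \forall d\, \exists e\, (R(b) \land \neg Q(f) \land \neg R(c) \land R(e) \land \neg Q(d))
The quantifier \forall b sits under an even number of negations, so it remains universal.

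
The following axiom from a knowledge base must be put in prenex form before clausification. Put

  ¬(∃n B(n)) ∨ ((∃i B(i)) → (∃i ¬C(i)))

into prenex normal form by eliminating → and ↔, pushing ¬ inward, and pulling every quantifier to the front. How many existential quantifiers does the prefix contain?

1

Rewrite implications/biconditionals: A → B as ¬A ∨ B.
  ¬(∃n B(n)) ∨ ¬(∃i B(i)) ∨ (∃i ¬C(i))
Drive negations inward (¬∀x A ≡ ∃x ¬A, ¬∃x A ≡ ∀x ¬A, De Morgan for ∧/∨):
  (∀n ¬B(n)) ∨ (∀i ¬B(i)) ∨ (∃i ¬C(i))
Give each quantifier a distinct variable: i↦x1.
  (∀n ¬B(n)) ∨ (∀i ¬B(i)) ∨ (∃x1 ¬C(x1))
Extract every quantifier outward, since the variables are now distinct and don't occur free across branches:
  ∀n ∀i ∃x1 (¬B(n) ∨ ¬B(i) ∨ ¬C(x1))
The prefix is ∀n ∀i ∃x1: 2 universal, 1 existential.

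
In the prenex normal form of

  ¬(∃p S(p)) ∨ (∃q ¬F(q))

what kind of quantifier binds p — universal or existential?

universal

Drive negations inward (¬∀x A ≡ ∃x ¬A, ¬∃x A ≡ ∀x ¬A, De Morgan for ∧/∨):
  (∀p ¬S(p)) ∨ (∃q ¬F(q))
Extract every quantifier outward, since the variables are now distinct and don't occur free across branches:
  ∀p ∃q (¬S(p) ∨ ¬F(q))
The quantifier ∃p sits under an odd number of negations, so it flips to ∀p.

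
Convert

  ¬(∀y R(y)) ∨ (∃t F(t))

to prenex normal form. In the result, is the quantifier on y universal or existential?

Push ¬ through the quantifiers and connectives to reach negation normal form:
  (∃y ¬R(y)) ∨ (∃t F(t))
All bound variables are already distinct, so no renaming is needed.
Extract every quantifier outward, since the variables are now distinct and don't occur free across branches:
  ∃y ∃t (¬R(y) ∨ F(t))
The quantifier ∀y sits under an odd number of negations, so it flips to ∃y.

existential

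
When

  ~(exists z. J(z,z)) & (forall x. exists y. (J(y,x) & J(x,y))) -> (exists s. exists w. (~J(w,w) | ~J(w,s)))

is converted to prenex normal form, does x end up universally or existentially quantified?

existential

First replace A → B with ¬A ∨ B.
  ~(~(exists z. J(z,z)) & (forall x. exists y. (J(y,x) & J(x,y)))) | (exists s. exists w. (~J(w,w) | ~J(w,s)))
Move each ¬ inward, flipping quantifiers it crosses:
  (exists z. J(z,z)) | (exists x. forall y. (~J(y,x) | ~J(x,y))) | (exists s. exists w. (~J(w,w) | ~J(w,s)))
All bound variables are already distinct, so no renaming is needed.
Pull the quantifiers to the front (each side's bound variable is not free in the other side):
  exists z. exists x. forall y. exists s. exists w. (J(z,z) | ~J(y,x) | ~J(x,y) | ~J(w,w) | ~J(w,s))
The quantifier forall x sits under an odd number of negations (counting the antecedent side of each →), so it flips to exists x.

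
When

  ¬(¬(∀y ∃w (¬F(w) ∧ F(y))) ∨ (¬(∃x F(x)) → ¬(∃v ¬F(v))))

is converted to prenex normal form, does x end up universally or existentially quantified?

universal

Rewrite implications/biconditionals: A → B as ¬A ∨ B.
  ¬(¬(∀y ∃w (¬F(w) ∧ F(y))) ∨ ¬¬(∃x F(x)) ∨ ¬(∃v ¬F(v)))
Push ¬ through the quantifiers and connectives to reach negation normal form:
  (∀y ∃w (¬F(w) ∧ F(y))) ∧ (∀x ¬F(x)) ∧ (∃v ¬F(v))
Pull the quantifiers to the front (each side's bound variable is not free in the other side):
  ∀y ∃w ∀x ∃v (¬F(w) ∧ F(y) ∧ ¬F(x) ∧ ¬F(v))
The quantifier ∃x sits under an odd number of negations (counting the antecedent side of each →), so it flips to ∀x.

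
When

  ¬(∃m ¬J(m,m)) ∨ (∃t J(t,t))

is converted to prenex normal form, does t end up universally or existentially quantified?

Drive negations inward (¬∀x A ≡ ∃x ¬A, ¬∃x A ≡ ∀x ¬A, De Morgan for ∧/∨):
  (∀m J(m,m)) ∨ (∃t J(t,t))
Extract every quantifier outward, since the variables are now distinct and don't occur free across branches:
  ∀m ∃t (J(m,m) ∨ J(t,t))
The quantifier ∃t sits under an even number of negations, so it remains existential.

existential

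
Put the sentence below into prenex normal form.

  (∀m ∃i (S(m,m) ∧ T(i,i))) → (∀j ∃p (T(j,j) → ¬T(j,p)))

∃m ∀i ∀j ∃p (¬S(m,m) ∨ ¬T(i,i) ∨ ¬T(j,j) ∨ ¬T(j,p))

Eliminate → and ↔ using ¬ and ∨.
  ¬(∀m ∃i (S(m,m) ∧ T(i,i))) ∨ (∀j ∃p (¬T(j,j) ∨ ¬T(j,p)))
Push ¬ through the quantifiers and connectives to reach negation normal form:
  (∃m ∀i (¬S(m,m) ∨ ¬T(i,i))) ∨ (∀j ∃p (¬T(j,j) ∨ ¬T(j,p)))
All bound variables are already distinct, so no renaming is needed.
Finally move all quantifiers to the prefix:
  ∃m ∀i ∀j ∃p (¬S(m,m) ∨ ¬T(i,i) ∨ ¬T(j,j) ∨ ¬T(j,p))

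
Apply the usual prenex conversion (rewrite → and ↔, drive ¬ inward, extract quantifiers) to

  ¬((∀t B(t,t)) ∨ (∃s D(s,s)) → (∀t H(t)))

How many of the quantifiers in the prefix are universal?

Eliminate → and ↔ using ¬ and ∨.
  ¬(¬((∀t B(t,t)) ∨ (∃s D(s,s))) ∨ (∀t H(t)))
Push ¬ through the quantifiers and connectives to reach negation normal form:
  ((∀t B(t,t)) ∨ (∃s D(s,s))) ∧ (∃t ¬H(t))
Standardize variables apart so no two quantifiers bind the same name: t↦x1.
  ((∀t B(t,t)) ∨ (∃s D(s,s))) ∧ (∃x1 ¬H(x1))
Extract every quantifier outward, since the variables are now distinct and don't occur free across branches:
  ∀t ∃s ∃x1 ((B(t,t) ∨ D(s,s)) ∧ ¬H(x1))
The prefix is ∀t ∃s ∃x1: 1 universal, 2 existential.

1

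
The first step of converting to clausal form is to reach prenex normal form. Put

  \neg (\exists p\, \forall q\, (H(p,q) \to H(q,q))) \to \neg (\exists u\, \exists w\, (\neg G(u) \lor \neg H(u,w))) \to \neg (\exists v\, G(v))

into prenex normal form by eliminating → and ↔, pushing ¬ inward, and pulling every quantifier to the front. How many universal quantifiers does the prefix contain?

2

Eliminate → and ↔ using ¬ and ∨.
  \neg \neg (\exists p\, \forall q\, (\neg H(p,q) \lor H(q,q))) \lor \neg \neg (\exists u\, \exists w\, (\neg G(u) \lor \neg H(u,w))) \lor \neg (\exists v\, G(v))
Drive negations inward (¬∀x A ≡ ∃x ¬A, ¬∃x A ≡ ∀x ¬A, De Morgan for ∧/∨):
  (\exists p\, \forall q\, (\neg H(p,q) \lor H(q,q))) \lor (\exists u\, \exists w\, (\neg G(u) \lor \neg H(u,w))) \lor (\forall v\, \neg G(v))
All bound variables are already distinct, so no renaming is needed.
Extract every quantifier outward, since the variables are now distinct and don't occur free across branches:
  \exists p\, \forall q\, \exists u\, \exists w\, \forall v\, (\neg H(p,q) \lor H(q,q) \lor \neg G(u) \lor \neg H(u,w) \lor \neg G(v))
The prefix is \exists p \forall q \exists u \exists w \forall v: 2 universal, 3 existential.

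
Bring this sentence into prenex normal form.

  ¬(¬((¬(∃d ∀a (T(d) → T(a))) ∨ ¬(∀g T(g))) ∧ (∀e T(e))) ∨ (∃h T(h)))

∀d ∃a ∃g ∀e ∀h ((T(d) ∧ ¬T(a) ∨ ¬T(g)) ∧ T(e) ∧ ¬T(h))

First replace A → B with ¬A ∨ B.
  ¬(¬((¬(∃d ∀a (¬T(d) ∨ T(a))) ∨ ¬(∀g T(g))) ∧ (∀e T(e))) ∨ (∃h T(h)))
Push ¬ through the quantifiers and connectives to reach negation normal form:
  ((∀d ∃a (T(d) ∧ ¬T(a))) ∨ (∃g ¬T(g))) ∧ (∀e T(e)) ∧ (∀h ¬T(h))
All bound variables are already distinct, so no renaming is needed.
Pull the quantifiers to the front (each side's bound variable is not free in the other side):
  ∀d ∃a ∃g ∀e ∀h ((T(d) ∧ ¬T(a) ∨ ¬T(g)) ∧ T(e) ∧ ¬T(h))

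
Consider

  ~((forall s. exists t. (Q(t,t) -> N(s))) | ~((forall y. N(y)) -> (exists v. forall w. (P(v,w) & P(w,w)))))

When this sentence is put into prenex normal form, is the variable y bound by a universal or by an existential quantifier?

First replace A → B with ¬A ∨ B.
  ~((forall s. exists t. (~Q(t,t) | N(s))) | ~(~(forall y. N(y)) | (exists v. forall w. (P(v,w) & P(w,w)))))
Drive negations inward (¬∀x A ≡ ∃x ¬A, ¬∃x A ≡ ∀x ¬A, De Morgan for ∧/∨):
  (exists s. forall t. (Q(t,t) & ~N(s))) & ((exists y. ~N(y)) | (exists v. forall w. (P(v,w) & P(w,w))))
Pull the quantifiers to the front (each side's bound variable is not free in the other side):
  exists s. forall t. exists y. exists v. forall w. (Q(t,t) & ~N(s) & (~N(y) | P(v,w) & P(w,w)))
The quantifier forall y sits under an odd number of negations (counting the antecedent side of each →), so it flips to exists y.

existential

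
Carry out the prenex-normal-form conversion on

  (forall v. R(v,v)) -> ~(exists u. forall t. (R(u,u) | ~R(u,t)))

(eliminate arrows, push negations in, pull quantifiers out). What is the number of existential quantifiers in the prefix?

2

Eliminate → and ↔ using ¬ and ∨.
  ~(forall v. R(v,v)) | ~(exists u. forall t. (R(u,u) | ~R(u,t)))
Push ¬ through the quantifiers and connectives to reach negation normal form:
  (exists v. ~R(v,v)) | (forall u. exists t. (~R(u,u) & R(u,t)))
Finally move all quantifiers to the prefix:
  exists v. forall u. exists t. (~R(v,v) | ~R(u,u) & R(u,t))
The prefix is exists v forall u exists t: 1 universal, 2 existential.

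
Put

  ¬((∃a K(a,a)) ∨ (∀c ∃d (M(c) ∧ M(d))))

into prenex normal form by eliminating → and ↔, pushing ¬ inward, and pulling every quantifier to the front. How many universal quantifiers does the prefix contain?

Drive negations inward (¬∀x A ≡ ∃x ¬A, ¬∃x A ≡ ∀x ¬A, De Morgan for ∧/∨):
  (∀a ¬K(a,a)) ∧ (∃c ∀d (¬M(c) ∨ ¬M(d)))
All bound variables are already distinct, so no renaming is needed.
Extract every quantifier outward, since the variables are now distinct and don't occur free across branches:
  ∀a ∃c ∀d (¬K(a,a) ∧ (¬M(c) ∨ ¬M(d)))
The prefix is ∀a ∃c ∀d: 2 universal, 1 existential.

2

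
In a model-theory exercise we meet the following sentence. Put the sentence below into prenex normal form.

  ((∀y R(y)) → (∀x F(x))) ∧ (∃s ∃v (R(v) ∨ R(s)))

Rewrite implications/biconditionals: A → B as ¬A ∨ B.
  (¬(∀y R(y)) ∨ (∀x F(x))) ∧ (∃s ∃v (R(v) ∨ R(s)))
Drive negations inward (¬∀x A ≡ ∃x ¬A, ¬∃x A ≡ ∀x ¬A, De Morgan for ∧/∨):
  ((∃y ¬R(y)) ∨ (∀x F(x))) ∧ (∃s ∃v (R(v) ∨ R(s)))
Extract every quantifier outward, since the variables are now distinct and don't occur free across branches:
  ∃y ∀x ∃s ∃v ((¬R(y) ∨ F(x)) ∧ (R(v) ∨ R(s)))

∃y ∀x ∃s ∃v ((¬R(y) ∨ F(x)) ∧ (R(v) ∨ R(s)))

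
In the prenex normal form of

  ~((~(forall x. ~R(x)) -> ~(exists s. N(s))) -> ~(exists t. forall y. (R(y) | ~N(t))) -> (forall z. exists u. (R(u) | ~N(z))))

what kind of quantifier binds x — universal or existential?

universal

First replace A → B with ¬A ∨ B.
  ~(~(~~(forall x. ~R(x)) | ~(exists s. N(s))) | ~~(exists t. forall y. (R(y) | ~N(t))) | (forall z. exists u. (R(u) | ~N(z))))
Drive negations inward (¬∀x A ≡ ∃x ¬A, ¬∃x A ≡ ∀x ¬A, De Morgan for ∧/∨):
  ((forall x. ~R(x)) | (forall s. ~N(s))) & (forall t. exists y. (~R(y) & N(t))) & (exists z. forall u. (~R(u) & N(z)))
Extract every quantifier outward, since the variables are now distinct and don't occur free across branches:
  forall x. forall s. forall t. exists y. exists z. forall u. ((~R(x) | ~N(s)) & ~R(y) & N(t) & ~R(u) & N(z))
The quantifier forall x sits under an even number of negations (counting the antecedent side of each →), so it remains universal.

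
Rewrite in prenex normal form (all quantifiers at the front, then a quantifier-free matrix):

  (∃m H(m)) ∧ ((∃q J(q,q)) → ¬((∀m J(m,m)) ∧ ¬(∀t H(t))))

Rewrite implications/biconditionals: A → B as ¬A ∨ B.
  (∃m H(m)) ∧ (¬(∃q J(q,q)) ∨ ¬((∀m J(m,m)) ∧ ¬(∀t H(t))))
Push ¬ through the quantifiers and connectives to reach negation normal form:
  (∃m H(m)) ∧ ((∀q ¬J(q,q)) ∨ (∃m ¬J(m,m)) ∨ (∀t H(t)))
Rename bound variables to avoid capture: m↦y1.
  (∃m H(m)) ∧ ((∀q ¬J(q,q)) ∨ (∃y1 ¬J(y1,y1)) ∨ (∀t H(t)))
Pull the quantifiers to the front (each side's bound variable is not free in the other side):
  ∃m ∀q ∃y1 ∀t (H(m) ∧ (¬J(q,q) ∨ ¬J(y1,y1) ∨ H(t)))

∃m ∀q ∃y1 ∀t (H(m) ∧ (¬J(q,q) ∨ ¬J(y1,y1) ∨ H(t)))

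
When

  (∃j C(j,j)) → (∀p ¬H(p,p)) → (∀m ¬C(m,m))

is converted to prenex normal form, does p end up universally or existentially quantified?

existential

Rewrite implications/biconditionals: A → B as ¬A ∨ B.
  ¬(∃j C(j,j)) ∨ ¬(∀p ¬H(p,p)) ∨ (∀m ¬C(m,m))
Push ¬ through the quantifiers and connectives to reach negation normal form:
  (∀j ¬C(j,j)) ∨ (∃p H(p,p)) ∨ (∀m ¬C(m,m))
All bound variables are already distinct, so no renaming is needed.
Pull the quantifiers to the front (each side's bound variable is not free in the other side):
  ∀j ∃p ∀m (¬C(j,j) ∨ H(p,p) ∨ ¬C(m,m))
The quantifier ∀p sits under an odd number of negations (counting the antecedent side of each →), so it flips to ∃p.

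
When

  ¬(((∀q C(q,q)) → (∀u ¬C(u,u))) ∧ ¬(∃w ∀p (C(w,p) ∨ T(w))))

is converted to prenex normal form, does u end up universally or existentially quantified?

existential

Rewrite implications/biconditionals: A → B as ¬A ∨ B.
  ¬((¬(∀q C(q,q)) ∨ (∀u ¬C(u,u))) ∧ ¬(∃w ∀p (C(w,p) ∨ T(w))))
Drive negations inward (¬∀x A ≡ ∃x ¬A, ¬∃x A ≡ ∀x ¬A, De Morgan for ∧/∨):
  (∀q C(q,q)) ∧ (∃u C(u,u)) ∨ (∃w ∀p (C(w,p) ∨ T(w)))
Extract every quantifier outward, since the variables are now distinct and don't occur free across branches:
  ∀q ∃u ∃w ∀p (C(q,q) ∧ C(u,u) ∨ C(w,p) ∨ T(w))
The quantifier ∀u sits under an odd number of negations (counting the antecedent side of each →), so it flips to ∃u.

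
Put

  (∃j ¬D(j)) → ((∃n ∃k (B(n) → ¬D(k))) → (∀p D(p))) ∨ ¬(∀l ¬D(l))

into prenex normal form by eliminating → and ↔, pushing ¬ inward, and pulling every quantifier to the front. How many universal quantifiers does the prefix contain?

Rewrite implications/biconditionals: A → B as ¬A ∨ B.
  ¬(∃j ¬D(j)) ∨ ¬(∃n ∃k (¬B(n) ∨ ¬D(k))) ∨ (∀p D(p)) ∨ ¬(∀l ¬D(l))
Drive negations inward (¬∀x A ≡ ∃x ¬A, ¬∃x A ≡ ∀x ¬A, De Morgan for ∧/∨):
  (∀j D(j)) ∨ (∀n ∀k (B(n) ∧ D(k))) ∨ (∀p D(p)) ∨ (∃l D(l))
All bound variables are already distinct, so no renaming is needed.
Finally move all quantifiers to the prefix:
  ∀j ∀n ∀k ∀p ∃l (D(j) ∨ B(n) ∧ D(k) ∨ D(p) ∨ D(l))
The prefix is ∀j ∀n ∀k ∀p ∃l: 4 universal, 1 existential.

4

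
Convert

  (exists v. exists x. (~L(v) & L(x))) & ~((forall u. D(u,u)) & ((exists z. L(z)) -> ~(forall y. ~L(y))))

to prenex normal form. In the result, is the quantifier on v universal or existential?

Eliminate → and ↔ using ¬ and ∨.
  (exists v. exists x. (~L(v) & L(x))) & ~((forall u. D(u,u)) & (~(exists z. L(z)) | ~(forall y. ~L(y))))
Push ¬ through the quantifiers and connectives to reach negation normal form:
  (exists v. exists x. (~L(v) & L(x))) & ((exists u. ~D(u,u)) | (exists z. L(z)) & (forall y. ~L(y)))
All bound variables are already distinct, so no renaming is needed.
Extract every quantifier outward, since the variables are now distinct and don't occur free across branches:
  exists v. exists x. exists u. exists z. forall y. (~L(v) & L(x) & (~D(u,u) | L(z) & ~L(y)))
The quantifier exists v sits under an even number of negations (counting the antecedent side of each →), so it remains existential.

existential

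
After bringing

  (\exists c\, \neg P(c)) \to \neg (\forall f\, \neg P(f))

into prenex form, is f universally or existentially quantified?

existential

Eliminate → and ↔ using ¬ and ∨.
  \neg (\exists c\, \neg P(c)) \lor \neg (\forall f\, \neg P(f))
Push ¬ through the quantifiers and connectives to reach negation normal form:
  (\forall c\, P(c)) \lor (\exists f\, P(f))
All bound variables are already distinct, so no renaming is needed.
Finally move all quantifiers to the prefix:
  \forall c\, \exists f\, (P(c) \lor P(f))
The quantifier \forall f sits under an odd number of negations (counting the antecedent side of each →), so it flips to \exists f.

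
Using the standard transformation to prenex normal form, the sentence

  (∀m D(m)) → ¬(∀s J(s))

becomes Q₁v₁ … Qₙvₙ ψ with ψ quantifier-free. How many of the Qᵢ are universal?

Eliminate → and ↔ using ¬ and ∨.
  ¬(∀m D(m)) ∨ ¬(∀s J(s))
Push ¬ through the quantifiers and connectives to reach negation normal form:
  (∃m ¬D(m)) ∨ (∃s ¬J(s))
Extract every quantifier outward, since the variables are now distinct and don't occur free across branches:
  ∃m ∃s (¬D(m) ∨ ¬J(s))
The prefix is ∃m ∃s: 0 universal, 2 existential.

0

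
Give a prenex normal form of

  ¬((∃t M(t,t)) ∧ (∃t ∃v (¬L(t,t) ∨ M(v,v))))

Move each ¬ inward, flipping quantifiers it crosses:
  (∀t ¬M(t,t)) ∨ (∀t ∀v (L(t,t) ∧ ¬M(v,v)))
Rename bound variables to avoid capture: t↦z1.
  (∀t ¬M(t,t)) ∨ (∀z1 ∀v (L(z1,z1) ∧ ¬M(v,v)))
Finally move all quantifiers to the prefix:
  ∀t ∀z1 ∀v (¬M(t,t) ∨ L(z1,z1) ∧ ¬M(v,v))

∀t ∀z1 ∀v (¬M(t,t) ∨ L(z1,z1) ∧ ¬M(v,v))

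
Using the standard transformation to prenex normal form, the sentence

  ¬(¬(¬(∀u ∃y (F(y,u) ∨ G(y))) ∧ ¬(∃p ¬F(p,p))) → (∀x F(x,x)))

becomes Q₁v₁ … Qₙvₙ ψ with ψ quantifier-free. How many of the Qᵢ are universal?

Eliminate → and ↔ using ¬ and ∨.
  ¬(¬¬(¬(∀u ∃y (F(y,u) ∨ G(y))) ∧ ¬(∃p ¬F(p,p))) ∨ (∀x F(x,x)))
Drive negations inward (¬∀x A ≡ ∃x ¬A, ¬∃x A ≡ ∀x ¬A, De Morgan for ∧/∨):
  ((∀u ∃y (F(y,u) ∨ G(y))) ∨ (∃p ¬F(p,p))) ∧ (∃x ¬F(x,x))
All bound variables are already distinct, so no renaming is needed.
Finally move all quantifiers to the prefix:
  ∀u ∃y ∃p ∃x ((F(y,u) ∨ G(y) ∨ ¬F(p,p)) ∧ ¬F(x,x))
The prefix is ∀u ∃y ∃p ∃x: 1 universal, 3 existential.

1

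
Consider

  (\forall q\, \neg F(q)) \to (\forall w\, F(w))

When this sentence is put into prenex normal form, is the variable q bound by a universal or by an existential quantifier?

Rewrite implications/biconditionals: A → B as ¬A ∨ B.
  \neg (\forall q\, \neg F(q)) \lor (\forall w\, F(w))
Push ¬ through the quantifiers and connectives to reach negation normal form:
  (\exists q\, F(q)) \lor (\forall w\, F(w))
All bound variables are already distinct, so no renaming is needed.
Pull the quantifiers to the front (each side's bound variable is not free in the other side):
  \exists q\, \forall w\, (F(q) \lor F(w))
The quantifier \forall q sits under an odd number of negations (counting the antecedent side of each →), so it flips to \exists q.

existential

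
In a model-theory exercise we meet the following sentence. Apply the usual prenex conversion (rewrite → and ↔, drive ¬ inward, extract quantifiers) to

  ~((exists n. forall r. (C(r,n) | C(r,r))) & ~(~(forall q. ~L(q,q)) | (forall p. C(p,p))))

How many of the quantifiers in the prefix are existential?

Push ¬ through the quantifiers and connectives to reach negation normal form:
  (forall n. exists r. (~C(r,n) & ~C(r,r))) | (exists q. L(q,q)) | (forall p. C(p,p))
All bound variables are already distinct, so no renaming is needed.
Extract every quantifier outward, since the variables are now distinct and don't occur free across branches:
  forall n. exists r. exists q. forall p. (~C(r,n) & ~C(r,r) | L(q,q) | C(p,p))
The prefix is forall n exists r exists q forall p: 2 universal, 2 existential.

2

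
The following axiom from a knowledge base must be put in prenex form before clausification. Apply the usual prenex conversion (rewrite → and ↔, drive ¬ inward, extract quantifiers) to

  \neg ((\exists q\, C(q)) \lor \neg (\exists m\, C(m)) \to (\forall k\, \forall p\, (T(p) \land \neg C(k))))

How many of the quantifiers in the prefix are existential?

Eliminate → and ↔ using ¬ and ∨.
  \neg (\neg ((\exists q\, C(q)) \lor \neg (\exists m\, C(m))) \lor (\forall k\, \forall p\, (T(p) \land \neg C(k))))
Drive negations inward (¬∀x A ≡ ∃x ¬A, ¬∃x A ≡ ∀x ¬A, De Morgan for ∧/∨):
  ((\exists q\, C(q)) \lor (\forall m\, \neg C(m))) \land (\exists k\, \exists p\, (\neg T(p) \lor C(k)))
All bound variables are already distinct, so no renaming is needed.
Pull the quantifiers to the front (each side's bound variable is not free in the other side):
  \exists q\, \forall m\, \exists k\, \exists p\, ((C(q) \lor \neg C(m)) \land (\neg T(p) \lor C(k)))
The prefix is \exists q \forall m \exists k \exists p: 1 universal, 3 existential.

3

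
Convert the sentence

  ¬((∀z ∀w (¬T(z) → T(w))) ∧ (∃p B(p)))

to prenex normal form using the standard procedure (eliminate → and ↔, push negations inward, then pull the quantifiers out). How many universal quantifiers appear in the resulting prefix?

Rewrite implications/biconditionals: A → B as ¬A ∨ B.
  ¬((∀z ∀w (¬¬T(z) ∨ T(w))) ∧ (∃p B(p)))
Push ¬ through the quantifiers and connectives to reach negation normal form:
  (∃z ∃w (¬T(z) ∧ ¬T(w))) ∨ (∀p ¬B(p))
All bound variables are already distinct, so no renaming is needed.
Pull the quantifiers to the front (each side's bound variable is not free in the other side):
  ∃z ∃w ∀p (¬T(z) ∧ ¬T(w) ∨ ¬B(p))
The prefix is ∃z ∃w ∀p: 1 universal, 2 existential.

1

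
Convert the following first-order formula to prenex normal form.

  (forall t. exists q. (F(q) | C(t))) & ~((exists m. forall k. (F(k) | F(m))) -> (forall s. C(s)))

forall t. exists q. exists m. forall k. exists s. ((F(q) | C(t)) & (F(k) | F(m)) & ~C(s))

First replace A → B with ¬A ∨ B.
  (forall t. exists q. (F(q) | C(t))) & ~(~(exists m. forall k. (F(k) | F(m))) | (forall s. C(s)))
Drive negations inward (¬∀x A ≡ ∃x ¬A, ¬∃x A ≡ ∀x ¬A, De Morgan for ∧/∨):
  (forall t. exists q. (F(q) | C(t))) & (exists m. forall k. (F(k) | F(m))) & (exists s. ~C(s))
All bound variables are already distinct, so no renaming is needed.
Finally move all quantifiers to the prefix:
  forall t. exists q. exists m. forall k. exists s. ((F(q) | C(t)) & (F(k) | F(m)) & ~C(s))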